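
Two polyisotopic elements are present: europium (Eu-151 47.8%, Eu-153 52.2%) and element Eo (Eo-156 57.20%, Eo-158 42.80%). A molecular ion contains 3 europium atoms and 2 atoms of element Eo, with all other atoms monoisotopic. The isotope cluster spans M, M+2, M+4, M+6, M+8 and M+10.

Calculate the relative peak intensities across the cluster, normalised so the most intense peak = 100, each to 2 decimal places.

Europium pattern (n=3): 0.10921535 : 0.35780594 : 0.39074206 : 0.14223665
Element Eo pattern (n=2): 0.327184 : 0.489632 : 0.183184
Convolve the two distributions (both contribute in 2-u steps):
  M: 0.10921535×0.327184 = 0.035734
  M+2: 0.10921535×0.489632 + 0.35780594×0.327184 = 0.170544
  M+4: 0.10921535×0.183184 + 0.35780594×0.489632 + 0.39074206×0.327184 = 0.323044
  M+6: 0.35780594×0.183184 + 0.39074206×0.489632 + 0.14223665×0.327184 = 0.303402
  M+8: 0.39074206×0.183184 + 0.14223665×0.489632 = 0.141221
  M+10: 0.14223665×0.183184 = 0.026055
Scale to base peak (0.323044) = 100: 11.06 : 52.79 : 100.00 : 93.92 : 43.72 : 8.07

11.06 : 52.79 : 100.00 : 93.92 : 43.72 : 8.07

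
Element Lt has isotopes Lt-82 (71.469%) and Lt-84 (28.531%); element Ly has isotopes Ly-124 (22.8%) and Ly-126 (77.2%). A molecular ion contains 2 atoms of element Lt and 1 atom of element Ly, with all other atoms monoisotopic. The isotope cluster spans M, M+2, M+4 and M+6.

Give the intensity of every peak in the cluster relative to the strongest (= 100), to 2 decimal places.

Element Lt pattern (n=2): 0.5107818 : 0.40781641 : 0.0814018
Element Ly pattern (n=1): 0.2280 : 0.7720
Convolve the two distributions (both contribute in 2-u steps):
  M: 0.5107818×0.2280 = 0.116458
  M+2: 0.5107818×0.7720 + 0.40781641×0.2280 = 0.487306
  M+4: 0.40781641×0.7720 + 0.0814018×0.2280 = 0.333394
  M+6: 0.0814018×0.7720 = 0.062842
Scale to base peak (0.487306) = 100: 23.90 : 100.00 : 68.42 : 12.90

23.90 : 100.00 : 68.42 : 12.90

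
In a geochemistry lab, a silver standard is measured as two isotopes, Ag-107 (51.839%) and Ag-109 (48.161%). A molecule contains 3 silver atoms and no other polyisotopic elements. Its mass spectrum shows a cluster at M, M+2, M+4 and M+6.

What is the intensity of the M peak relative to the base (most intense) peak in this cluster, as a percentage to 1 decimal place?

35.9%

(0.51839 + 0.48161)^3 gives M 0.1393, M+2 0.3883, M+4 0.3607, M+6 0.1117; the largest is M+2.
P(M+2) = C(3,1) × 0.51839^2 × 0.48161^1 = 3 × 0.26872819 × 0.48161 = 0.388267 (base)
P(M) = C(3,0) × 0.51839^3 × 0.48161^0 = 1 × 0.13930601 × 1.0000 = 0.139306
Relative intensity = 0.139306 / 0.388267 × 100 = 35.9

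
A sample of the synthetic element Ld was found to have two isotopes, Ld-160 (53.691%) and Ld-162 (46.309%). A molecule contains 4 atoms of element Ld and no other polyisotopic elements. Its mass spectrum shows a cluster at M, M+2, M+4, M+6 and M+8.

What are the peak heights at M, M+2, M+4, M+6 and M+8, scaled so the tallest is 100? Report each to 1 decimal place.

Expanding (0.53691 + 0.46309)^4:
P(M) = 0.53691^4 = 0.083101
P(M+2) = 4 × 0.53691^3 × 0.46309^1 = 0.286701
P(M+4) = 6 × 0.53691^2 × 0.46309^2 = 0.370924
P(M+6) = 4 × 0.53691^1 × 0.46309^3 = 0.213284
P(M+8) = 0.46309^4 = 0.045990
The M+4 peak is largest (0.370924); scaling to 100 gives 22.4 : 77.3 : 100.0 : 57.5 : 12.4.

22.4 : 77.3 : 100.0 : 57.5 : 12.4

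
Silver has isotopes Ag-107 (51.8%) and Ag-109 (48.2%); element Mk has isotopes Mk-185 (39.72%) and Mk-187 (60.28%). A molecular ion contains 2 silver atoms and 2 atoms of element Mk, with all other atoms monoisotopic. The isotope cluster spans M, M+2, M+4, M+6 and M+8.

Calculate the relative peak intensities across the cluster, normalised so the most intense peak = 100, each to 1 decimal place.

11.3 : 55.5 : 100.0 : 78.4 : 22.6

Silver pattern (n=2): 0.268324 : 0.499352 : 0.232324
Element Mk pattern (n=2): 0.15776784 : 0.47886432 : 0.36336784
Convolve the two distributions (both contribute in 2-u steps):
  M: 0.268324×0.15776784 = 0.042333
  M+2: 0.268324×0.47886432 + 0.499352×0.15776784 = 0.207272
  M+4: 0.268324×0.36336784 + 0.499352×0.47886432 + 0.232324×0.15776784 = 0.373275
  M+6: 0.499352×0.36336784 + 0.232324×0.47886432 = 0.292700
  M+8: 0.232324×0.36336784 = 0.084419
Scale to base peak (0.373275) = 100: 11.3 : 55.5 : 100.0 : 78.4 : 22.6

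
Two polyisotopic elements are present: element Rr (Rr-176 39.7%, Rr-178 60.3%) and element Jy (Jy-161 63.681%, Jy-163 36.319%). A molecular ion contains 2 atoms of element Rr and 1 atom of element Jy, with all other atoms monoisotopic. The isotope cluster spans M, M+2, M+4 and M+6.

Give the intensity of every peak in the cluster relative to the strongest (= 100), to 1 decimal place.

Element Rr pattern (n=2): 0.157609 : 0.478782 : 0.363609
Element Jy pattern (n=1): 0.63681 : 0.36319
Convolve the two distributions (both contribute in 2-u steps):
  M: 0.157609×0.63681 = 0.100367
  M+2: 0.157609×0.36319 + 0.478782×0.63681 = 0.362135
  M+4: 0.478782×0.36319 + 0.363609×0.63681 = 0.405439
  M+6: 0.363609×0.36319 = 0.132059
Scale to base peak (0.405439) = 100: 24.8 : 89.3 : 100.0 : 32.6

24.8 : 89.3 : 100.0 : 32.6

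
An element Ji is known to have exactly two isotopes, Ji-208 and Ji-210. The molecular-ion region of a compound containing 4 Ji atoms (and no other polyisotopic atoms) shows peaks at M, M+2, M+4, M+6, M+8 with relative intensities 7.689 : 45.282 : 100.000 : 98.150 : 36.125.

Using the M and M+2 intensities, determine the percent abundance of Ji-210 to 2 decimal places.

59.55%

Let p = fractional abundance of Ji-208. I(M+2)/I(M) = [C(4,1)·p^3·(1−p)] / p^4 = 4·(1−p)/p = 45.282/7.689 = 5.8892
(1−p)/p = 5.8892/4 = 1.4723  ⇒  p = 1/(1 + 1.4723) = 0.4045
Ji-208: 40.45%, Ji-210: 59.55%.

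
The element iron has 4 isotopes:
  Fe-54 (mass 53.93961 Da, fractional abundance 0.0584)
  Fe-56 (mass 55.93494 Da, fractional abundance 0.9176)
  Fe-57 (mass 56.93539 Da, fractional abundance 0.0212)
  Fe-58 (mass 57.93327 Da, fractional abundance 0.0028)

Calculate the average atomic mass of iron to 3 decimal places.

Average mass = Σ (abundance × isotope mass) = 0.0584 × 53.93961 + 0.9176 × 55.93494 + 0.0212 × 56.93539 + 0.0028 × 57.93327
= 3.150073 + 51.325901 + 1.207030 + 0.162213 = 55.845217 Da

55.845 Da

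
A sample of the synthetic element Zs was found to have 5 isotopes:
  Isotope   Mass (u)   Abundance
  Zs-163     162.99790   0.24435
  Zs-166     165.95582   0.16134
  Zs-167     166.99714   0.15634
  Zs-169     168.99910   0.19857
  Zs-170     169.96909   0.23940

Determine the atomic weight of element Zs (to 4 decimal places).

Average mass = Σ (abundance × isotope mass) = 0.24435 × 162.99790 + 0.16134 × 165.95582 + 0.15634 × 166.99714 + 0.19857 × 168.99910 + 0.23940 × 169.96909
= 39.828537 + 26.775312 + 26.108333 + 33.558151 + 40.690600 = 166.960933 u

166.9609 u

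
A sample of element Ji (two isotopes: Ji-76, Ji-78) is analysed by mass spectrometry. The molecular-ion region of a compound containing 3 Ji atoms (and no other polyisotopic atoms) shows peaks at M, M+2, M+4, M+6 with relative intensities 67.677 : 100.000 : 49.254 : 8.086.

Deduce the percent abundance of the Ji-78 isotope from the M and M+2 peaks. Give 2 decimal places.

33.00%

Write p for the Ji-76 fraction. I(M+2)/I(M) = [C(3,1)·p^2·(1−p)] / p^3 = 3·(1−p)/p = 100.000/67.677 = 1.4776
(1−p)/p = 1.4776/3 = 0.4925  ⇒  p = 1/(1 + 0.4925) = 0.6700
Ji-76: 67.00%, Ji-78: 33.00%.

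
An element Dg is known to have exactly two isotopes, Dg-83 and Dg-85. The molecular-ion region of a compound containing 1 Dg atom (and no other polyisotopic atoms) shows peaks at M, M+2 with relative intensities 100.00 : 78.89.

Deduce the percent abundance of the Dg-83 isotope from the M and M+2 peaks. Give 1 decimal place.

55.9%

Let p = fractional abundance of Dg-83. I(M+2)/I(M) = [C(1,1)·p^0·(1−p)] / p^1 = 1·(1−p)/p = 78.89/100.00 = 0.7889
(1−p)/p = 0.7889/1 = 0.7889  ⇒  p = 1/(1 + 0.7889) = 0.5590
Dg-83: 55.9%, Dg-85: 44.1%.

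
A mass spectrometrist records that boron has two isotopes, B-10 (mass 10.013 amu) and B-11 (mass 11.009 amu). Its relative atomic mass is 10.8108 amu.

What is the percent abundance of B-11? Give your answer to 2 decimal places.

Writing the weighted mean with unknown fraction x of B-10:
10.013·x + 11.009·(1 − x) = 10.8108
(10.013 − 11.009)·x = 10.8108 − 11.009
x = -0.1982 / -0.996 = 0.19900 → 19.90% B-10, 80.10% B-11.

80.10%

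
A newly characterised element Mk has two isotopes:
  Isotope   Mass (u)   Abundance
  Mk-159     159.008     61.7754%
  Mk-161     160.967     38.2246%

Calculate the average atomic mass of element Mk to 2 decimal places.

Ar = Σ fᵢ·mᵢ = 0.617754 × 159.008 + 0.382246 × 160.967
= 98.2278 + 61.5290 = 159.7568 u

159.76 u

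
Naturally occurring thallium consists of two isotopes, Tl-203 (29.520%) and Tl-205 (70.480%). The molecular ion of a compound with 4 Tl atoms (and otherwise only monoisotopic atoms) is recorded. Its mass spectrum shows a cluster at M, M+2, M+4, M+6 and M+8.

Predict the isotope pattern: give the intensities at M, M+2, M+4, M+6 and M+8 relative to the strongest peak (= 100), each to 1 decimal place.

1.8 : 17.5 : 62.8 : 100.0 : 59.7

The 4 Tl atoms are independent, so intensities follow the terms of (0.29520 + 0.70480)^4.
P(M) = 0.29520^4 = 0.007594
P(M+2) = 4 × 0.29520^3 × 0.70480^1 = 0.072523
P(M+4) = 6 × 0.29520^2 × 0.70480^2 = 0.259726
P(M+6) = 4 × 0.29520^1 × 0.70480^3 = 0.413403
P(M+8) = 0.70480^4 = 0.246754
The M+6 peak is largest (0.413403); scaling to 100 gives 1.8 : 17.5 : 62.8 : 100.0 : 59.7.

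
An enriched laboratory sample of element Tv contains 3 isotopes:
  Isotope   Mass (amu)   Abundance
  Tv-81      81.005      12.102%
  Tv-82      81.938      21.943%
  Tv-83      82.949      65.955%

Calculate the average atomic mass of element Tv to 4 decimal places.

82.4919 amu

Weight each isotope mass by its fractional abundance: 0.12102 × 81.005 + 0.21943 × 81.938 + 0.65955 × 82.949
= 9.80323 + 17.97966 + 54.70901 = 82.49190 amu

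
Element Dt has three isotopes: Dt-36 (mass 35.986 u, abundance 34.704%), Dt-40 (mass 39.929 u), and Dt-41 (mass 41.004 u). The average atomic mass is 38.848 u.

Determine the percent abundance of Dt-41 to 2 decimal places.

26.73%

The remaining 65.296% is split between Dt-40 (fraction x) and Dt-41 (fraction 0.65296 − x).
Substituting: 39.929x + 41.004(0.65296 − x) = 26.35941856
(39.929 − 41.004)x = -0.41455328  ⇒  x = 0.38563, y = 0.26733
Dt-40: 38.56%, Dt-41: 26.73%.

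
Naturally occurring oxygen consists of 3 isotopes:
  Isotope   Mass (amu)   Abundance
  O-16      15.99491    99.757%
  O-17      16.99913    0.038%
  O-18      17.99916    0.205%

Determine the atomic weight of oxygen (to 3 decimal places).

Ar = Σ fᵢ·mᵢ = 0.99757 × 15.99491 + 0.00038 × 16.99913 + 0.00205 × 17.99916
= 15.956042 + 0.006460 + 0.036898 = 15.999400 amu

15.999 amu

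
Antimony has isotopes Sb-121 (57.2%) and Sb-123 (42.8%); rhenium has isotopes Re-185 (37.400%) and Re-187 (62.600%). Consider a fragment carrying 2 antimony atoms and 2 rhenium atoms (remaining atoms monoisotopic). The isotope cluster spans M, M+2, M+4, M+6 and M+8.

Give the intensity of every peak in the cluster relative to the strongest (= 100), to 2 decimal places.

11.95 : 57.87 : 100.00 : 72.47 : 18.74

Antimony pattern (n=2): 0.327184 : 0.489632 : 0.183184
Rhenium pattern (n=2): 0.139876 : 0.468248 : 0.391876
Convolve the two distributions (both contribute in 2-u steps):
  M: 0.327184×0.139876 = 0.045765
  M+2: 0.327184×0.468248 + 0.489632×0.139876 = 0.221691
  M+4: 0.327184×0.391876 + 0.489632×0.468248 + 0.183184×0.139876 = 0.383108
  M+6: 0.489632×0.391876 + 0.183184×0.468248 = 0.277651
  M+8: 0.183184×0.391876 = 0.071785
Scale to base peak (0.383108) = 100: 11.95 : 57.87 : 100.00 : 72.47 : 18.74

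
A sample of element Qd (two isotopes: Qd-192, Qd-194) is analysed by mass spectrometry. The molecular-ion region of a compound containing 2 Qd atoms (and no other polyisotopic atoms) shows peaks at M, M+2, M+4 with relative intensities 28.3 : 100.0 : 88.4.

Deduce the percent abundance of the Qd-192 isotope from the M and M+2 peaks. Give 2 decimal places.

If p is the fraction of Qd that is Qd-192, then I(M+2)/I(M) = [C(2,1)·p^1·(1−p)] / p^2 = 2·(1−p)/p = 100.0/28.3 = 3.5336
(1−p)/p = 3.5336/2 = 1.7668  ⇒  p = 1/(1 + 1.7668) = 0.3614
Qd-192: 36.14%, Qd-194: 63.86%.

36.14%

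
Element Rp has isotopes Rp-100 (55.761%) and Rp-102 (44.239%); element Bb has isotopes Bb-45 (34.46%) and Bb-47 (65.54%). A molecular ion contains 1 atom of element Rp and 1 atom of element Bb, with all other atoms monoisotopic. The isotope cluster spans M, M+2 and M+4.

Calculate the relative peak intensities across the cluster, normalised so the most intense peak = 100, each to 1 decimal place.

Element Rp pattern (n=1): 0.55761 : 0.44239
Element Bb pattern (n=1): 0.3446 : 0.6554
Convolve the two distributions (both contribute in 2-u steps):
  M: 0.55761×0.3446 = 0.192152
  M+2: 0.55761×0.6554 + 0.44239×0.3446 = 0.517905
  M+4: 0.44239×0.6554 = 0.289942
Scale to base peak (0.517905) = 100: 37.1 : 100.0 : 56.0

37.1 : 100.0 : 56.0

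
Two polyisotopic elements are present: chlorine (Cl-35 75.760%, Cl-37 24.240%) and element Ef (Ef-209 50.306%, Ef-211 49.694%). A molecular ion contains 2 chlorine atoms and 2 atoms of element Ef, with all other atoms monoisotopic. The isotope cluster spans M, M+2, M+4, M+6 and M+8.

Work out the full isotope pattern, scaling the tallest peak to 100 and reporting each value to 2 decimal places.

38.23 : 100.00 : 89.56 : 31.61 : 3.82

Chlorine pattern (n=2): 0.57395776 : 0.36728448 : 0.05875776
Element Ef pattern (n=2): 0.25306936 : 0.49998127 : 0.24694936
Convolve the two distributions (both contribute in 2-u steps):
  M: 0.57395776×0.25306936 = 0.145251
  M+2: 0.57395776×0.49998127 + 0.36728448×0.25306936 = 0.379917
  M+4: 0.57395776×0.24694936 + 0.36728448×0.49998127 + 0.05875776×0.25306936 = 0.340244
  M+6: 0.36728448×0.24694936 + 0.05875776×0.49998127 = 0.120078
  M+8: 0.05875776×0.24694936 = 0.014510
Scale to base peak (0.379917) = 100: 38.23 : 100.00 : 89.56 : 31.61 : 3.82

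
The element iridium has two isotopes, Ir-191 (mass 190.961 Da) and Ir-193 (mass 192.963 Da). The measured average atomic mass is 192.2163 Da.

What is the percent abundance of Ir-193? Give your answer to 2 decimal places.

62.70%

Let x be the fractional abundance of Ir-191; then Ir-193 has abundance 1 − x.
190.961·x + 192.963·(1 − x) = 192.2163
(190.961 − 192.963)·x = 192.2163 − 192.963
x = -0.7467 / -2.002 = 0.37298 → 37.30% Ir-191, 62.70% Ir-193.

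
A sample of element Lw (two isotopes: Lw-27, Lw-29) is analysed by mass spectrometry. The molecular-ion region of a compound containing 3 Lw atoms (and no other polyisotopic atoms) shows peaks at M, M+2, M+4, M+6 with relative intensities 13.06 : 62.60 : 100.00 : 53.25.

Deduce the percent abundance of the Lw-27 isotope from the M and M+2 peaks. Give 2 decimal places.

If p is the fraction of Lw that is Lw-27, then I(M+2)/I(M) = [C(3,1)·p^2·(1−p)] / p^3 = 3·(1−p)/p = 62.60/13.06 = 4.7933
(1−p)/p = 4.7933/3 = 1.5978  ⇒  p = 1/(1 + 1.5978) = 0.3849
Lw-27: 38.49%, Lw-29: 61.51%.

38.49%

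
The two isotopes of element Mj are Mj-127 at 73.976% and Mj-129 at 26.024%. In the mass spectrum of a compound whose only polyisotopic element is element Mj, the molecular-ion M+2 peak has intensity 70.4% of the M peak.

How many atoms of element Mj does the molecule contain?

With n Mj atoms, P(M+2)/P(M) = C(n,1)·p^(n−1)q / p^n = n·q/p = n · 0.26024/0.73976.
n = 0.704 × 0.73976/0.26024 = 2.00 ≈ 2

2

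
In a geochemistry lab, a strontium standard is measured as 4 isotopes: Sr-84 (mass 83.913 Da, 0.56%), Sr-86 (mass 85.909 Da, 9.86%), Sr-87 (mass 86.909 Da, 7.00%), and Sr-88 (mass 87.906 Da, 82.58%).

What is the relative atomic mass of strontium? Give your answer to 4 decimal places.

87.6169 Da

Weight each isotope mass by its fractional abundance: 0.0056 × 83.913 + 0.0986 × 85.909 + 0.0700 × 86.909 + 0.8258 × 87.906
= 0.46991 + 8.47063 + 6.08363 + 72.59277 = 87.61694 Da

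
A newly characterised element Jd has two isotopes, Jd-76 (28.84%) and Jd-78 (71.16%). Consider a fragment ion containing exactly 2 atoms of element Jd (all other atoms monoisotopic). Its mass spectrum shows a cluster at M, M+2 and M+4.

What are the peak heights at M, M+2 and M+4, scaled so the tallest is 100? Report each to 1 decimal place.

The 2 Jd atoms are independent, so intensities follow the terms of (0.2884 + 0.7116)^2.
P(M) = 0.2884^2 = 0.083175
P(M+2) = 2 × 0.2884^1 × 0.7116^1 = 0.410451
P(M+4) = 0.7116^2 = 0.506375
The M+4 peak is largest (0.506375); scaling to 100 gives 16.4 : 81.1 : 100.0.

16.4 : 81.1 : 100.0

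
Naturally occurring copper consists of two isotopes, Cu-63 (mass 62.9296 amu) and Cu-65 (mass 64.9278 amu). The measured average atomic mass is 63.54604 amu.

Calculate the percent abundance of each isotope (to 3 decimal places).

Writing the weighted mean with unknown fraction x of Cu-63:
62.9296·x + 64.9278·(1 − x) = 63.54604
(62.9296 − 64.9278)·x = 63.54604 − 64.9278
x = -1.38176 / -1.9982 = 0.69150 → 69.150% Cu-63, 30.850% Cu-65.

Cu-63: 69.150%, Cu-65: 30.850%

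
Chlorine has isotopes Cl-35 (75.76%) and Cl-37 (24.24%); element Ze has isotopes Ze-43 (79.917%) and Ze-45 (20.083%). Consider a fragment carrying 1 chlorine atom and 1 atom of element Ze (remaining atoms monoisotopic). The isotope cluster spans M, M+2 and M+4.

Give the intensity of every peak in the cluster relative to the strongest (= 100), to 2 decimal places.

100.00 : 57.13 : 8.04

Chlorine pattern (n=1): 0.7576 : 0.2424
Element Ze pattern (n=1): 0.79917 : 0.20083
Convolve the two distributions (both contribute in 2-u steps):
  M: 0.7576×0.79917 = 0.605451
  M+2: 0.7576×0.20083 + 0.2424×0.79917 = 0.345868
  M+4: 0.2424×0.20083 = 0.048681
Scale to base peak (0.605451) = 100: 100.00 : 57.13 : 8.04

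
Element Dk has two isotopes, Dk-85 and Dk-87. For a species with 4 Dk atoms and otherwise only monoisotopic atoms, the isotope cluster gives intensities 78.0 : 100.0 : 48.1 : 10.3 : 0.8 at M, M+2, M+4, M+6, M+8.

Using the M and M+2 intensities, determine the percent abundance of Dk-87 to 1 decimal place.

24.3%

Let p = fractional abundance of Dk-85. I(M+2)/I(M) = [C(4,1)·p^3·(1−p)] / p^4 = 4·(1−p)/p = 100.0/78.0 = 1.2821
(1−p)/p = 1.2821/4 = 0.3205  ⇒  p = 1/(1 + 0.3205) = 0.7573
Dk-85: 75.7%, Dk-87: 24.3%.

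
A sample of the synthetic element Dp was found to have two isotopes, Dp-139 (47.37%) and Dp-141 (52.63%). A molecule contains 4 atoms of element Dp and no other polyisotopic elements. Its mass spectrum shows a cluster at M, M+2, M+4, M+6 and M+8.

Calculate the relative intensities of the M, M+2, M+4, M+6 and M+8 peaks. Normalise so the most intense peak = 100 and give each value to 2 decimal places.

13.50 : 60.00 : 100.00 : 74.07 : 20.57

Each Dp atom is independently Dp-139 (p = 0.4737) or Dp-141 (q = 0.5263); the cluster is the binomial expansion (p + q)^4.
P(M) = 0.4737^4 = 0.050352
P(M+2) = 4 × 0.4737^3 × 0.5263^1 = 0.223771
P(M+4) = 6 × 0.4737^2 × 0.5263^2 = 0.372928
P(M+6) = 4 × 0.4737^1 × 0.5263^3 = 0.276225
P(M+8) = 0.5263^4 = 0.076724
The M+4 peak is largest (0.372928); scaling to 100 gives 13.50 : 60.00 : 100.00 : 74.07 : 20.57.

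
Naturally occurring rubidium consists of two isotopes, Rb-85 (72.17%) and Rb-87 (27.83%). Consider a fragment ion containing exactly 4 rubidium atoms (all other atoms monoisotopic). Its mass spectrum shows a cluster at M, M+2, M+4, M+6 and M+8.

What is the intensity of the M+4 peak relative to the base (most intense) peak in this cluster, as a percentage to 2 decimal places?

57.84%

Term probabilities: M 0.2713, M+2 0.4184, M+4 0.2420, M+6 0.0622, M+8 0.0060. Base peak = M+2.
P(M+2) = C(4,1) × 0.7217^3 × 0.2783^1 = 4 × 0.37589809 × 0.2783 = 0.418450 (base)
P(M+4) = C(4,2) × 0.7217^2 × 0.2783^2 = 6 × 0.52085089 × 0.07745089 = 0.242042
Relative intensity = 0.242042 / 0.418450 × 100 = 57.84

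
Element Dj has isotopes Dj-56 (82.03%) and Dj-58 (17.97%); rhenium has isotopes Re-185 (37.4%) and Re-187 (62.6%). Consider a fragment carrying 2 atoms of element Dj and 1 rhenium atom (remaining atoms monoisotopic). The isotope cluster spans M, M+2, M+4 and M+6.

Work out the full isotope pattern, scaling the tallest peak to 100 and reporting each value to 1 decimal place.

Element Dj pattern (n=2): 0.67289209 : 0.29481582 : 0.03229209
Rhenium pattern (n=1): 0.3740 : 0.6260
Convolve the two distributions (both contribute in 2-u steps):
  M: 0.67289209×0.3740 = 0.251662
  M+2: 0.67289209×0.6260 + 0.29481582×0.3740 = 0.531492
  M+4: 0.29481582×0.6260 + 0.03229209×0.3740 = 0.196632
  M+6: 0.03229209×0.6260 = 0.020215
Scale to base peak (0.531492) = 100: 47.4 : 100.0 : 37.0 : 3.8

47.4 : 100.0 : 37.0 : 3.8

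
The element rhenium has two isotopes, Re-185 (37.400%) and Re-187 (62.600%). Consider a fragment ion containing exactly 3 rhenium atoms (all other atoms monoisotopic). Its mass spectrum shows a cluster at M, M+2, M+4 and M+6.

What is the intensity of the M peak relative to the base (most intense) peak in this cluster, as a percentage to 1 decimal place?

Term probabilities: M 0.0523, M+2 0.2627, M+4 0.4397, M+6 0.2453. Base peak = M+4.
P(M+4) = C(3,2) × 0.37400^1 × 0.62600^2 = 3 × 0.3740 × 0.391876 = 0.439685 (base)
P(M) = C(3,0) × 0.37400^3 × 0.62600^0 = 1 × 0.05231362 × 1.0000 = 0.052314
Relative intensity = 0.052314 / 0.439685 × 100 = 11.9

11.9%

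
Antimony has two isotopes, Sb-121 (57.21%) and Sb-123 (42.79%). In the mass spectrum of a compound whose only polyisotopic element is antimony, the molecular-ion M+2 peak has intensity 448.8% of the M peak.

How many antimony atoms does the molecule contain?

For n independent Sb atoms, I(M+2)/I(M) = n · (abundance Sb-123) / (abundance Sb-121) = n · 0.4279/0.5721.
n = 4.488 × 0.5721/0.4279 = 6.00 ≈ 6

6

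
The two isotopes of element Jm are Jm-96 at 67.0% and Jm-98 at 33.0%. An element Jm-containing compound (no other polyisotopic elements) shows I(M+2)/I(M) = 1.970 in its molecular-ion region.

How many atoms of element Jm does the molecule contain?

4

With n Jm atoms, P(M+2)/P(M) = C(n,1)·p^(n−1)q / p^n = n·q/p = n · 0.330/0.670.
n = 1.970 × 0.670/0.330 = 4.00 ≈ 4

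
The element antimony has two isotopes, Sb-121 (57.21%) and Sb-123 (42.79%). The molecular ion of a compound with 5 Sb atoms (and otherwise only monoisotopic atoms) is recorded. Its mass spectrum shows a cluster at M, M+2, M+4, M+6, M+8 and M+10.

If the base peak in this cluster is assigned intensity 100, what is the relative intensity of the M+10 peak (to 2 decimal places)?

4.18

Term probabilities: M 0.0613, M+2 0.2292, M+4 0.3428, M+6 0.2564, M+8 0.0959, M+10 0.0143. Base peak = M+4.
P(M+4) = C(5,2) × 0.5721^3 × 0.4279^2 = 10 × 0.18724742 × 0.18309841 = 0.342847 (base)
P(M+10) = C(5,5) × 0.5721^0 × 0.4279^5 = 1 × 1.0000 × 0.01434536 = 0.014345
Relative intensity = 0.014345 / 0.342847 × 100 = 4.18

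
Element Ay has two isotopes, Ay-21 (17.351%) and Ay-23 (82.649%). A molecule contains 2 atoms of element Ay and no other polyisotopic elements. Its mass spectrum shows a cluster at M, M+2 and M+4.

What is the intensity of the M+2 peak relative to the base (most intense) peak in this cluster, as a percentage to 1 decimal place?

(0.17351 + 0.82649)^2 gives M 0.0301, M+2 0.2868, M+4 0.6831; the largest is M+4.
P(M+4) = C(2,2) × 0.17351^0 × 0.82649^2 = 1 × 1.0000 × 0.68308572 = 0.683086 (base)
P(M+2) = C(2,1) × 0.17351^1 × 0.82649^1 = 2 × 0.17351 × 0.82649 = 0.286809
Relative intensity = 0.286809 / 0.683086 × 100 = 42.0

42.0%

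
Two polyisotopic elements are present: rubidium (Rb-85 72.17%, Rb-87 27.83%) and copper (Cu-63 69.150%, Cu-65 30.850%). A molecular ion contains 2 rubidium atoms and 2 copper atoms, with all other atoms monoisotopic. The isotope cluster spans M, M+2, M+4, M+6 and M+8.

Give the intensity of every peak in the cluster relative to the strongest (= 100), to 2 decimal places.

Rubidium pattern (n=2): 0.52085089 : 0.40169822 : 0.07745089
Copper pattern (n=2): 0.47817225 : 0.4266555 : 0.09517225
Convolve the two distributions (both contribute in 2-u steps):
  M: 0.52085089×0.47817225 = 0.249056
  M+2: 0.52085089×0.4266555 + 0.40169822×0.47817225 = 0.414305
  M+4: 0.52085089×0.09517225 + 0.40169822×0.4266555 + 0.07745089×0.47817225 = 0.257992
  M+6: 0.40169822×0.09517225 + 0.07745089×0.4266555 = 0.071275
  M+8: 0.07745089×0.09517225 = 0.007371
Scale to base peak (0.414305) = 100: 60.11 : 100.00 : 62.27 : 17.20 : 1.78

60.11 : 100.00 : 62.27 : 17.20 : 1.78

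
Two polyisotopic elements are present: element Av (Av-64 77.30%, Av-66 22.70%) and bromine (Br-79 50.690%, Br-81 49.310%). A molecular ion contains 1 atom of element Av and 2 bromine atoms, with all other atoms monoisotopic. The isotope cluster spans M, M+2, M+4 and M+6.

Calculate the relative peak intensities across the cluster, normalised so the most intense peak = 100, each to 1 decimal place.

44.7 : 100.0 : 67.8 : 12.4

Element Av pattern (n=1): 0.7730 : 0.2270
Bromine pattern (n=2): 0.25694761 : 0.49990478 : 0.24314761
Convolve the two distributions (both contribute in 2-u steps):
  M: 0.7730×0.25694761 = 0.198621
  M+2: 0.7730×0.49990478 + 0.2270×0.25694761 = 0.444754
  M+4: 0.7730×0.24314761 + 0.2270×0.49990478 = 0.301431
  M+6: 0.2270×0.24314761 = 0.055195
Scale to base peak (0.444754) = 100: 44.7 : 100.0 : 67.8 : 12.4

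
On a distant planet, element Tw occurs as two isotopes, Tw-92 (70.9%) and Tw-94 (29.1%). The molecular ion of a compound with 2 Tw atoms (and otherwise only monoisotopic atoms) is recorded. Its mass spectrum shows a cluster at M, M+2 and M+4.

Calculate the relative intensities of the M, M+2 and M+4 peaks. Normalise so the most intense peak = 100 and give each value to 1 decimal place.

100.0 : 82.1 : 16.8

Expanding (0.709 + 0.291)^2:
P(M) = 0.709^2 = 0.502681
P(M+2) = 2 × 0.709^1 × 0.291^1 = 0.412638
P(M+4) = 0.291^2 = 0.084681
The M peak is largest (0.502681); scaling to 100 gives 100.0 : 82.1 : 16.8.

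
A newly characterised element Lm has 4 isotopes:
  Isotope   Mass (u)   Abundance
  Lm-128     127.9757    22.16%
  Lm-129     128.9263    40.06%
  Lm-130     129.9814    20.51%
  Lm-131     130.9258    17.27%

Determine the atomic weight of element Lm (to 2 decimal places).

129.28 u

Average mass = Σ (abundance × isotope mass) = 0.2216 × 127.9757 + 0.4006 × 128.9263 + 0.2051 × 129.9814 + 0.1727 × 130.9258
= 28.35942 + 51.64788 + 26.65919 + 22.61089 = 129.27738 u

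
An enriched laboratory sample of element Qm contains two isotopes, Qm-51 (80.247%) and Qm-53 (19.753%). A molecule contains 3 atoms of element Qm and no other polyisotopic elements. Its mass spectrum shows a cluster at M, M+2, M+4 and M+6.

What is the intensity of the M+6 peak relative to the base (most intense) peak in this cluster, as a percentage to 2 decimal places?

1.49%

(0.80247 + 0.19753)^3 gives M 0.5168, M+2 0.3816, M+4 0.0939, M+6 0.0077; the largest is M.
P(M) = C(3,0) × 0.80247^3 × 0.19753^0 = 1 × 0.51675706 × 1.0000 = 0.516757 (base)
P(M+6) = C(3,3) × 0.80247^0 × 0.19753^3 = 1 × 1.0000 × 0.00770725 = 0.007707
Relative intensity = 0.007707 / 0.516757 × 100 = 1.49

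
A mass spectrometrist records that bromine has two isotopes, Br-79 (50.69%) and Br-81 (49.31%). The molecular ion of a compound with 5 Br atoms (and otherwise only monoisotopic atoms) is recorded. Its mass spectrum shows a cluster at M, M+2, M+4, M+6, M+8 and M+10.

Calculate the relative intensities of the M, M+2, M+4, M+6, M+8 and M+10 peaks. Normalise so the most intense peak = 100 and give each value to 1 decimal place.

10.6 : 51.4 : 100.0 : 97.3 : 47.3 : 9.2

Each Br atom is independently Br-79 (p = 0.5069) or Br-81 (q = 0.4931); the cluster is the binomial expansion (p + q)^5.
P(M) = 0.5069^5 = 0.033467
P(M+2) = 5 × 0.5069^4 × 0.4931^1 = 0.162777
P(M+4) = 10 × 0.5069^3 × 0.4931^2 = 0.316692
P(M+6) = 10 × 0.5069^2 × 0.4931^3 = 0.308070
P(M+8) = 5 × 0.5069^1 × 0.4931^4 = 0.149842
P(M+10) = 0.4931^5 = 0.029152
The M+4 peak is largest (0.316692); scaling to 100 gives 10.6 : 51.4 : 100.0 : 97.3 : 47.3 : 9.2.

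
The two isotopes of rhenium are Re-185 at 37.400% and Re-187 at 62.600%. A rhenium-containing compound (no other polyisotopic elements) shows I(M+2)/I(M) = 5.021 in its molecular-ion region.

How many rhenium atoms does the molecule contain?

3

For n independent Re atoms, I(M+2)/I(M) = n · (abundance Re-187) / (abundance Re-185) = n · 0.62600/0.37400.
n = 5.021 × 0.37400/0.62600 = 3.00 ≈ 3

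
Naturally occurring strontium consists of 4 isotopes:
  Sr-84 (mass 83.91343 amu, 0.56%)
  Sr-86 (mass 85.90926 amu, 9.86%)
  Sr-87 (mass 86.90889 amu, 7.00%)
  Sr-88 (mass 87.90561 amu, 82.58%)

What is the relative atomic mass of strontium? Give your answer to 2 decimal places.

The abundance-weighted mean is 0.0056 × 83.91343 + 0.0986 × 85.90926 + 0.0700 × 86.90889 + 0.8258 × 87.90561
= 0.469915 + 8.470653 + 6.083622 + 72.592453 = 87.616643 amu

87.62 amu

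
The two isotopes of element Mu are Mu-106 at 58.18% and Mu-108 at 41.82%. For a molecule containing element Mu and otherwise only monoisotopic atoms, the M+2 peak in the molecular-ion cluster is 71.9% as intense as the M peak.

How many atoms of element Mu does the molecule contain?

For n independent Mu atoms, I(M+2)/I(M) = n · (abundance Mu-108) / (abundance Mu-106) = n · 0.4182/0.5818.
n = 0.719 × 0.5818/0.4182 = 1.00 ≈ 1

1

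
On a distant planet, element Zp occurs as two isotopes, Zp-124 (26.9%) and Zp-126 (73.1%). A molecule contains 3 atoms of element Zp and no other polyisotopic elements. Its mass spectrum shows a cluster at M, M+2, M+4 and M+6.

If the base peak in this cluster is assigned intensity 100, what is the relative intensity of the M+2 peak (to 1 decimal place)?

36.8

Term probabilities: M 0.0195, M+2 0.1587, M+4 0.4312, M+6 0.3906. Base peak = M+4.
P(M+4) = C(3,2) × 0.269^1 × 0.731^2 = 3 × 0.2690 × 0.534361 = 0.431229 (base)
P(M+2) = C(3,1) × 0.269^2 × 0.731^1 = 3 × 0.072361 × 0.7310 = 0.158688
Relative intensity = 0.158688 / 0.431229 × 100 = 36.8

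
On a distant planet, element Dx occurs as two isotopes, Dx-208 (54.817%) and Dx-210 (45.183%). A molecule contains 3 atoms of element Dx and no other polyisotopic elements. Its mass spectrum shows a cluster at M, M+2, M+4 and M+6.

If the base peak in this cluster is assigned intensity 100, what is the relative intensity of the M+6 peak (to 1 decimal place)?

Binomial terms of (0.54817 + 0.45183)^3: M 0.1647, M+2 0.4073, M+4 0.3357, M+6 0.0922 → M+2 is the base peak.
P(M+2) = C(3,1) × 0.54817^2 × 0.45183^1 = 3 × 0.30049035 × 0.45183 = 0.407312 (base)
P(M+6) = C(3,3) × 0.54817^0 × 0.45183^3 = 1 × 1.0000 × 0.09224125 = 0.092241
Relative intensity = 0.092241 / 0.407312 × 100 = 22.6

22.6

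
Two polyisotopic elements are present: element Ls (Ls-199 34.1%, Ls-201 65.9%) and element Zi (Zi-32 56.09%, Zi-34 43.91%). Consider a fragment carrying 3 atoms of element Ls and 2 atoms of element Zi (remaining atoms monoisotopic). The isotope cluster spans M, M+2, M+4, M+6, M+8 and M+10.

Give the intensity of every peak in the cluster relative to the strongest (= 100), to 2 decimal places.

Element Ls pattern (n=3): 0.03965182 : 0.22988754 : 0.44426946 : 0.28619118
Element Zi pattern (n=2): 0.31460881 : 0.49258238 : 0.19280881
Convolve the two distributions (both contribute in 2-u steps):
  M: 0.03965182×0.31460881 = 0.012475
  M+2: 0.03965182×0.49258238 + 0.22988754×0.31460881 = 0.091856
  M+4: 0.03965182×0.19280881 + 0.22988754×0.49258238 + 0.44426946×0.31460881 = 0.260655
  M+6: 0.22988754×0.19280881 + 0.44426946×0.49258238 + 0.28619118×0.31460881 = 0.353202
  M+8: 0.44426946×0.19280881 + 0.28619118×0.49258238 = 0.226632
  M+10: 0.28619118×0.19280881 = 0.055180
Scale to base peak (0.353202) = 100: 3.53 : 26.01 : 73.80 : 100.00 : 64.16 : 15.62

3.53 : 26.01 : 73.80 : 100.00 : 64.16 : 15.62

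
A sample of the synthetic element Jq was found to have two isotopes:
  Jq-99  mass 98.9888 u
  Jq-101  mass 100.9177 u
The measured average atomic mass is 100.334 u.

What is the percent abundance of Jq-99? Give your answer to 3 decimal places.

30.261%

With x = fraction of Jq-99 (so Jq-101 is 1 − x):
98.9888·x + 100.9177·(1 − x) = 100.334
(98.9888 − 100.9177)·x = 100.334 − 100.9177
x = -0.5837 / -1.9289 = 0.30261 → 30.261% Jq-99, 69.739% Jq-101.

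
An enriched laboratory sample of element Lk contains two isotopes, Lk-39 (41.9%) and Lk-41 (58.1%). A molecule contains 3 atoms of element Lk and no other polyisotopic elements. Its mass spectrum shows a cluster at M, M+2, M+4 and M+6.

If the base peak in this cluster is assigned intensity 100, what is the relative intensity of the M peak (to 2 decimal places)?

17.34

Term probabilities: M 0.0736, M+2 0.3060, M+4 0.4243, M+6 0.1961. Base peak = M+4.
P(M+4) = C(3,2) × 0.419^1 × 0.581^2 = 3 × 0.4190 × 0.337561 = 0.424314 (base)
P(M) = C(3,0) × 0.419^3 × 0.581^0 = 1 × 0.07356006 × 1.0000 = 0.073560
Relative intensity = 0.073560 / 0.424314 × 100 = 17.34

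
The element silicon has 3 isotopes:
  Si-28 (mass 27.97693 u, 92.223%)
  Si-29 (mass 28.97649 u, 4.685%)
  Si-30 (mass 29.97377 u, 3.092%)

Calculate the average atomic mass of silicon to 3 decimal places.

Average mass = Σ (abundance × isotope mass) = 0.92223 × 27.97693 + 0.04685 × 28.97649 + 0.03092 × 29.97377
= 25.801164 + 1.357549 + 0.926789 = 28.085502 u

28.086 u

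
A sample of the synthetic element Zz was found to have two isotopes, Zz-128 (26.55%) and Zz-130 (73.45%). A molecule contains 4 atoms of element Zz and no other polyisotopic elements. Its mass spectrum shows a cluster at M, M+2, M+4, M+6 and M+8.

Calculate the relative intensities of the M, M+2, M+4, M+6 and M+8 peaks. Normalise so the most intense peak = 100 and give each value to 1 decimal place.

1.2 : 13.1 : 54.2 : 100.0 : 69.2

Each Zz atom is independently Zz-128 (p = 0.2655) or Zz-130 (q = 0.7345); the cluster is the binomial expansion (p + q)^4.
P(M) = 0.2655^4 = 0.004969
P(M+2) = 4 × 0.2655^3 × 0.7345^1 = 0.054985
P(M+4) = 6 × 0.2655^2 × 0.7345^2 = 0.228173
P(M+6) = 4 × 0.2655^1 × 0.7345^3 = 0.420823
P(M+8) = 0.7345^4 = 0.291050
The M+6 peak is largest (0.420823); scaling to 100 gives 1.2 : 13.1 : 54.2 : 100.0 : 69.2.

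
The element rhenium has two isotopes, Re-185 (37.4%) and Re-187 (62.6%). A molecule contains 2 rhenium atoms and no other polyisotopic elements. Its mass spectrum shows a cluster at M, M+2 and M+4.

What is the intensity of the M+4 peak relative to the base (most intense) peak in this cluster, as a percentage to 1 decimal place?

83.7%

Binomial terms of (0.374 + 0.626)^2: M 0.1399, M+2 0.4682, M+4 0.3919 → M+2 is the base peak.
P(M+2) = C(2,1) × 0.374^1 × 0.626^1 = 2 × 0.3740 × 0.6260 = 0.468248 (base)
P(M+4) = C(2,2) × 0.374^0 × 0.626^2 = 1 × 1.0000 × 0.391876 = 0.391876
Relative intensity = 0.391876 / 0.468248 × 100 = 83.7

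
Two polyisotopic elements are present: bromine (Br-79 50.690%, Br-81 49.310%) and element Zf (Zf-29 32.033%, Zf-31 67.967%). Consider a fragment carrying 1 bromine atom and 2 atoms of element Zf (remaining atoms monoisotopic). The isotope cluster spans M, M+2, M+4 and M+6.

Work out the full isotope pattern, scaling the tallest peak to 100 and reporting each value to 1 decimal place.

Bromine pattern (n=1): 0.5069 : 0.4931
Element Zf pattern (n=2): 0.10261131 : 0.43543738 : 0.46195131
Convolve the two distributions (both contribute in 2-u steps):
  M: 0.5069×0.10261131 = 0.052014
  M+2: 0.5069×0.43543738 + 0.4931×0.10261131 = 0.271321
  M+4: 0.5069×0.46195131 + 0.4931×0.43543738 = 0.448877
  M+6: 0.4931×0.46195131 = 0.227788
Scale to base peak (0.448877) = 100: 11.6 : 60.4 : 100.0 : 50.7

11.6 : 60.4 : 100.0 : 50.7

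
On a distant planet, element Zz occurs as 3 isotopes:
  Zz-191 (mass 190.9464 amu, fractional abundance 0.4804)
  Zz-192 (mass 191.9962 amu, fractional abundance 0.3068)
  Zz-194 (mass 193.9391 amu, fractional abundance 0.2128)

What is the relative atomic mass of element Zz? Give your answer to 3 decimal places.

191.905 amu

The abundance-weighted mean is 0.4804 × 190.9464 + 0.3068 × 191.9962 + 0.2128 × 193.9391
= 91.73065 + 58.90443 + 41.27024 = 191.90532 amu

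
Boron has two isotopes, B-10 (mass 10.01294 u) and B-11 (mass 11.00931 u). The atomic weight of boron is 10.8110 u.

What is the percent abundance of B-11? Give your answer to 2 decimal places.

Writing the weighted mean with unknown fraction x of B-10:
10.01294·x + 11.00931·(1 − x) = 10.8110
(10.01294 − 11.00931)·x = 10.8110 − 11.00931
x = -0.19831 / -0.99637 = 0.19903 → 19.90% B-10, 80.10% B-11.

80.10%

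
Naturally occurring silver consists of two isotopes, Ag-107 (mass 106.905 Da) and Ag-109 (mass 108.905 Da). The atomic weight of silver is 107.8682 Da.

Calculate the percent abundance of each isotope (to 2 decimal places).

Writing the weighted mean with unknown fraction x of Ag-107:
106.905·x + 108.905·(1 − x) = 107.8682
(106.905 − 108.905)·x = 107.8682 − 108.905
x = -1.0368 / -2.000 = 0.51840 → 51.84% Ag-107, 48.16% Ag-109.

Ag-107: 51.84%, Ag-109: 48.16%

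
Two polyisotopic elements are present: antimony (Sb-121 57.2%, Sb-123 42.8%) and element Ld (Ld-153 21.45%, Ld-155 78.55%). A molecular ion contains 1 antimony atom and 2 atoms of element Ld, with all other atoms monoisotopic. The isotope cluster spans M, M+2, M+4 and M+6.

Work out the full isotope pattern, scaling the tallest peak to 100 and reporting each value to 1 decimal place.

Antimony pattern (n=1): 0.5720 : 0.4280
Element Ld pattern (n=2): 0.04601025 : 0.3369795 : 0.61701025
Convolve the two distributions (both contribute in 2-u steps):
  M: 0.5720×0.04601025 = 0.026318
  M+2: 0.5720×0.3369795 + 0.4280×0.04601025 = 0.212445
  M+4: 0.5720×0.61701025 + 0.4280×0.3369795 = 0.497157
  M+6: 0.4280×0.61701025 = 0.264080
Scale to base peak (0.497157) = 100: 5.3 : 42.7 : 100.0 : 53.1

5.3 : 42.7 : 100.0 : 53.1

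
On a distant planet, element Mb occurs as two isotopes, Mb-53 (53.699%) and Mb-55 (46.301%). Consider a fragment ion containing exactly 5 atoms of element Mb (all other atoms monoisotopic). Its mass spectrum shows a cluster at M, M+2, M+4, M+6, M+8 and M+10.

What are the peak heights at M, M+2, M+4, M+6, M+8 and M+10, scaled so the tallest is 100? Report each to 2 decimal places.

Expanding (0.53699 + 0.46301)^5:
P(M) = 0.53699^5 = 0.044651
P(M+2) = 5 × 0.53699^4 × 0.46301^1 = 0.192498
P(M+4) = 10 × 0.53699^3 × 0.46301^2 = 0.331955
P(M+6) = 10 × 0.53699^2 × 0.46301^3 = 0.286222
P(M+8) = 5 × 0.53699^1 × 0.46301^4 = 0.123395
P(M+10) = 0.46301^5 = 0.021279
The M+4 peak is largest (0.331955); scaling to 100 gives 13.45 : 57.99 : 100.00 : 86.22 : 37.17 : 6.41.

13.45 : 57.99 : 100.00 : 86.22 : 37.17 : 6.41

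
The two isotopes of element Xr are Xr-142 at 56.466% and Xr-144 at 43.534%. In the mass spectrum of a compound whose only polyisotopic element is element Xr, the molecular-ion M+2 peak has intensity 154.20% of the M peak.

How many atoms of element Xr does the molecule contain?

2

For n independent Xr atoms, I(M+2)/I(M) = n · (abundance Xr-144) / (abundance Xr-142) = n · 0.43534/0.56466.
n = 1.5420 × 0.56466/0.43534 = 2.00 ≈ 2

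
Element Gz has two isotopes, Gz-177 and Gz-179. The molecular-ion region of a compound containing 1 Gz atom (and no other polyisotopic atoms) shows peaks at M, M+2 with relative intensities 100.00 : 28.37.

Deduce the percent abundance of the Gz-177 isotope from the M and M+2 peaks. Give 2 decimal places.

If p is the fraction of Gz that is Gz-177, then I(M+2)/I(M) = [C(1,1)·p^0·(1−p)] / p^1 = 1·(1−p)/p = 28.37/100.00 = 0.2837
(1−p)/p = 0.2837/1 = 0.2837  ⇒  p = 1/(1 + 0.2837) = 0.7790
Gz-177: 77.90%, Gz-179: 22.10%.

77.90%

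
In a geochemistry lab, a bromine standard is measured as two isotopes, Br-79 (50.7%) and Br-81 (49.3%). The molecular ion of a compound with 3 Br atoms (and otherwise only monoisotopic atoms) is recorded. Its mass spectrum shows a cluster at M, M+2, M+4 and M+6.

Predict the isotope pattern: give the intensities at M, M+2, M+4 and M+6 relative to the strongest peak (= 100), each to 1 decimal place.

Expanding (0.507 + 0.493)^3:
P(M) = 0.507^3 = 0.130324
P(M+2) = 3 × 0.507^2 × 0.493^1 = 0.380175
P(M+4) = 3 × 0.507^1 × 0.493^2 = 0.369678
P(M+6) = 0.493^3 = 0.119823
The M+2 peak is largest (0.380175); scaling to 100 gives 34.3 : 100.0 : 97.2 : 31.5.

34.3 : 100.0 : 97.2 : 31.5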